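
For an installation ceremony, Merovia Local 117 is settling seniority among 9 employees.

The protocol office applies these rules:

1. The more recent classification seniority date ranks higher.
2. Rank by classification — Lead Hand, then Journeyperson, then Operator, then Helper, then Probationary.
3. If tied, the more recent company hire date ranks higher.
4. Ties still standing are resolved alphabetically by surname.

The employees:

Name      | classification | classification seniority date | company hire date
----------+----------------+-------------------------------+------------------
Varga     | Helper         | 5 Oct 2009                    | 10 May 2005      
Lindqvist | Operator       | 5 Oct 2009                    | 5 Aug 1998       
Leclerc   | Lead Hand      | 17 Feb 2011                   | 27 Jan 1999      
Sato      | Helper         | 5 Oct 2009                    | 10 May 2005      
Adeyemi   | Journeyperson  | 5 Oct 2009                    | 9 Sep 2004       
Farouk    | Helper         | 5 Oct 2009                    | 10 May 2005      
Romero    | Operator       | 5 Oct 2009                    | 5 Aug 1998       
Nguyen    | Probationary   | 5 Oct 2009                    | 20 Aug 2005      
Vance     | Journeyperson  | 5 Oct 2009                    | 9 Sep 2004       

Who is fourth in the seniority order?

By classification seniority date (later first): Leclerc (17 Feb 2011); then Adeyemi, Vance, Lindqvist, Romero, Farouk, Sato, Varga and Nguyen (each 5 Oct 2009).
Among Adeyemi, Vance, Lindqvist, Romero, Farouk, Sato, Varga and Nguyen, by classification: Adeyemi and Vance (Journeyperson) before Lindqvist and Romero (Operator) before Farouk, Sato and Varga (Helper) before Nguyen (Probationary).
Adeyemi and Vance both have company hire date 9 Sep 2004, so the next rule applies.
Among Adeyemi and Vance, alphabetically by surname: Adeyemi before Vance.
Lindqvist and Romero both have company hire date 5 Aug 1998, so the next rule applies.
Among Lindqvist and Romero, alphabetically by surname: Lindqvist before Romero.
Farouk, Sato and Varga all have company hire date 10 May 2005, so the next rule applies.
Among Farouk, Sato and Varga, alphabetically by surname: Farouk before Sato before Varga.
Order: Leclerc, Adeyemi, Vance, Lindqvist, Romero, Farouk, Sato, Varga, Nguyen.

Lindqvist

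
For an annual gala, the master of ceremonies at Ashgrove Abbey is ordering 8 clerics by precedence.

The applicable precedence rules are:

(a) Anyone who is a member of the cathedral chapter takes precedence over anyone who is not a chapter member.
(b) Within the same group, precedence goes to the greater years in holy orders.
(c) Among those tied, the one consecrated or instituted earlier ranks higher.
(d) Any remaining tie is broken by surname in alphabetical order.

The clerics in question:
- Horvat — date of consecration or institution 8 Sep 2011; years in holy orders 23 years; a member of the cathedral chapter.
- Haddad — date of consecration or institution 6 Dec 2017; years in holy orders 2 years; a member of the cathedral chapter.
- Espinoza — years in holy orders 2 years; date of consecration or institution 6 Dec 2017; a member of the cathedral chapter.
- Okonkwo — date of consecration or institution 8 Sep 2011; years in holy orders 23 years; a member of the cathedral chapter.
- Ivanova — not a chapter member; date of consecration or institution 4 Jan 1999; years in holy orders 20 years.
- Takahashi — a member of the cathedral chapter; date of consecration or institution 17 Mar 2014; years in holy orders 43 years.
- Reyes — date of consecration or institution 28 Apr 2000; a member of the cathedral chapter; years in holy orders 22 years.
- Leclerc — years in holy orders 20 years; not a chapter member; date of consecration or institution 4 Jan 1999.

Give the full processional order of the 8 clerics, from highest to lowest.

By the first rule: Takahashi, Horvat, Okonkwo, Reyes, Espinoza and Haddad (each a member of the cathedral chapter); then Ivanova and Leclerc (both not a chapter member).
Among Takahashi, Horvat, Okonkwo, Reyes, Espinoza and Haddad, by years in holy orders (higher first): Takahashi (43 years) before Horvat and Okonkwo (23 years) before Reyes (22 years) before Espinoza and Haddad (2 years).
Horvat and Okonkwo both have date of consecration or institution 8 Sep 2011, so the next rule applies.
Among Horvat and Okonkwo, alphabetically by surname: Horvat before Okonkwo.
Espinoza and Haddad both have date of consecration or institution 6 Dec 2017, so the next rule applies.
Among Espinoza and Haddad, alphabetically by surname: Espinoza before Haddad.
Ivanova and Leclerc both have years in holy orders 20 years, so the next rule applies.
Ivanova and Leclerc both have date of consecration or institution 4 Jan 1999, so the next rule applies.
Among Ivanova and Leclerc, alphabetically by surname: Ivanova before Leclerc.
Full order: Takahashi, Horvat, Okonkwo, Reyes, Espinoza, Haddad, Ivanova, Leclerc.

Takahashi, Horvat, Okonkwo, Reyes, Espinoza, Haddad, Ivanova, Leclerc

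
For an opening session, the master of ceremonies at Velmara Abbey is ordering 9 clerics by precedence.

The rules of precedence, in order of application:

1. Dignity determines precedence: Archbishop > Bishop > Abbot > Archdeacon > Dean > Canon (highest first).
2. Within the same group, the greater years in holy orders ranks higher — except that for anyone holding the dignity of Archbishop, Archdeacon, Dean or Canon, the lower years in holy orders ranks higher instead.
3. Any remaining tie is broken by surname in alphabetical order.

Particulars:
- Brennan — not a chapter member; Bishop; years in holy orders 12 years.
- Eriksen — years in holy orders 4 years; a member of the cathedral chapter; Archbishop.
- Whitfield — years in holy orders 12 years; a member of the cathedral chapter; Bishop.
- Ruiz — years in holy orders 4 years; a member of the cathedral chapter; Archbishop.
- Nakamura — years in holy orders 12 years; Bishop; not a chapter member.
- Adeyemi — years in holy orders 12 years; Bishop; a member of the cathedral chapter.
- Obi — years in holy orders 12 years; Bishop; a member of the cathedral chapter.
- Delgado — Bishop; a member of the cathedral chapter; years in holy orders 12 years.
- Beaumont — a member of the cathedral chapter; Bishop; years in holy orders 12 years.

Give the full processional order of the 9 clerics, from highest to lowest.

Eriksen, Ruiz, Adeyemi, Beaumont, Brennan, Delgado, Nakamura, Obi, Whitfield

By dignity: Eriksen and Ruiz (Archbishop); then Adeyemi, Beaumont, Brennan, Delgado, Nakamura, Obi and Whitfield (Bishop).
Eriksen and Ruiz both have years in holy orders 4 years, so the next rule applies.
Among Eriksen and Ruiz, alphabetically by surname: Eriksen before Ruiz.
Adeyemi, Beaumont, Brennan, Delgado, Nakamura, Obi and Whitfield all have years in holy orders 12 years, so the next rule applies.
Among Adeyemi, Beaumont, Brennan, Delgado, Nakamura, Obi and Whitfield, alphabetically by surname: Adeyemi before Beaumont before Brennan before Delgado before Nakamura before Obi before Whitfield.
Full order: Eriksen, Ruiz, Adeyemi, Beaumont, Brennan, Delgado, Nakamura, Obi, Whitfield.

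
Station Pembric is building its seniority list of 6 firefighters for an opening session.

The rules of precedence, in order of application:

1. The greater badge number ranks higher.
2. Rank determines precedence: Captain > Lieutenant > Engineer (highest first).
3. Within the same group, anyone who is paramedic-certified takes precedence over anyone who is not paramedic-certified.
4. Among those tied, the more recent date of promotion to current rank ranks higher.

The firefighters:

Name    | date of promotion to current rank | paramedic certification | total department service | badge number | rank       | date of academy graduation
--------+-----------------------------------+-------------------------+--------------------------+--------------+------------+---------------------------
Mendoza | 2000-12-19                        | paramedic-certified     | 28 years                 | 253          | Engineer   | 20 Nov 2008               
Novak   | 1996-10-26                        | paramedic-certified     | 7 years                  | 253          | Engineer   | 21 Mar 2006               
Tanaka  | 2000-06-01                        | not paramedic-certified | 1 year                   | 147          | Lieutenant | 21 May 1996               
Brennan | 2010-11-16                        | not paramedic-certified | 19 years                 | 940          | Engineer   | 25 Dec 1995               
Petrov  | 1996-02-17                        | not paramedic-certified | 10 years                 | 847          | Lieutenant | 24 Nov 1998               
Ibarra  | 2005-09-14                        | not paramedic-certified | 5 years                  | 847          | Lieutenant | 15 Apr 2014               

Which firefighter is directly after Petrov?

By badge number (higher first): Brennan (940); then Ibarra and Petrov (both 847); then Mendoza and Novak (both 253); then Tanaka (147).
Ibarra and Petrov are each Lieutenant, so the next rule applies.
Ibarra and Petrov are each not paramedic-certified, so the next rule applies.
Among Ibarra and Petrov, by date of promotion to current rank (later first): Ibarra (2005-09-14) before Petrov (1996-02-17).
Mendoza and Novak are each Engineer, so the next rule applies.
Mendoza and Novak are each paramedic-certified, so the next rule applies.
Among Mendoza and Novak, by date of promotion to current rank (later first): Mendoza (2000-12-19) before Novak (1996-10-26).
Order: Brennan, Ibarra, Petrov, Mendoza, Novak, Tanaka.

Mendoza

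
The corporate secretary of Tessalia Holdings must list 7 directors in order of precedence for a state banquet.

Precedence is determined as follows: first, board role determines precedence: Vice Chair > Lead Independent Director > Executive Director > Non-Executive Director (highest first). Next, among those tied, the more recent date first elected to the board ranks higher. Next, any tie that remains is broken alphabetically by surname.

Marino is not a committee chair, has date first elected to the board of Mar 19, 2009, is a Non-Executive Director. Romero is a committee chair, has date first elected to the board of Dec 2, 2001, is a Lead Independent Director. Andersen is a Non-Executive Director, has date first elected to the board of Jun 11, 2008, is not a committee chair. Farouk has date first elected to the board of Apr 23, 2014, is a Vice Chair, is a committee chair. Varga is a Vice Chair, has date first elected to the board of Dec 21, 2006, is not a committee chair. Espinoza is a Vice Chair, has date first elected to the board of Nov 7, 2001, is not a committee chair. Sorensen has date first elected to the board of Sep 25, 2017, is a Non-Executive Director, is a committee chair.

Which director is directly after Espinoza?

By board role: Farouk, Varga and Espinoza (Vice Chair); then Romero (Lead Independent Director); then Sorensen, Marino and Andersen (Non-Executive Director).
Among Farouk, Varga and Espinoza, by date first elected to the board (later first): Farouk (Apr 23, 2014) before Varga (Dec 21, 2006) before Espinoza (Nov 7, 2001).
Among Sorensen, Marino and Andersen, by date first elected to the board (later first): Sorensen (Sep 25, 2017) before Marino (Mar 19, 2009) before Andersen (Jun 11, 2008).
Order: Farouk, Varga, Espinoza, Romero, Sorensen, Marino, Andersen.

Romero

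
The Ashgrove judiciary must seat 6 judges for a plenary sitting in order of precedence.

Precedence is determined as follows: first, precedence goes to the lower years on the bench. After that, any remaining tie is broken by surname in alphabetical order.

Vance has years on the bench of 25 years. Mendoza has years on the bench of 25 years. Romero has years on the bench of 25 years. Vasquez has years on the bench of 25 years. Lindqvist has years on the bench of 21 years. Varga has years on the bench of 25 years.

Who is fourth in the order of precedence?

By years on the bench (lower first): Lindqvist (21 years); then Mendoza, Romero, Vance, Varga and Vasquez (each 25 years).
Among Mendoza, Romero, Vance, Varga and Vasquez, alphabetically by surname: Mendoza before Romero before Vance before Varga before Vasquez.
Order: Lindqvist, Mendoza, Romero, Vance, Varga, Vasquez.

Vance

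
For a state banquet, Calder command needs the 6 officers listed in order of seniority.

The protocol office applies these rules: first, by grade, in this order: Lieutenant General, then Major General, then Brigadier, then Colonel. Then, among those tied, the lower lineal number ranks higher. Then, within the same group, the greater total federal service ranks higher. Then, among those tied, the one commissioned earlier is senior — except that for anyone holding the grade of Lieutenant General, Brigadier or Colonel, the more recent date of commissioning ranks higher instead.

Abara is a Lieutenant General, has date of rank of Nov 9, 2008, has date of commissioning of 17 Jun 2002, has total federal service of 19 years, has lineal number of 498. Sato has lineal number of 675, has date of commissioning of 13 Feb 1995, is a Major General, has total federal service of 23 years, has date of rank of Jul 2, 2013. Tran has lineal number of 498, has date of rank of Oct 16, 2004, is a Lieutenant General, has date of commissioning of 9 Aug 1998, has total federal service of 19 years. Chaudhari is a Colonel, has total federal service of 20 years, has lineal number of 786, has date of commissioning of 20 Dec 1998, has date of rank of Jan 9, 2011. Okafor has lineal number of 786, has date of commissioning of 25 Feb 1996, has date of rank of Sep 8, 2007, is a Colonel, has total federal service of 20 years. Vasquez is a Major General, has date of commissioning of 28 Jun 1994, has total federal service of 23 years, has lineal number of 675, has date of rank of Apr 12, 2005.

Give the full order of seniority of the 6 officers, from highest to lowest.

Abara, Tran, Vasquez, Sato, Chaudhari, Okafor

By grade: Abara and Tran (Lieutenant General); then Vasquez and Sato (Major General); then Chaudhari and Okafor (Colonel).
Abara and Tran both have lineal number 498, so the next rule applies.
Abara and Tran both have total federal service 19 years, so the next rule applies.
Among Abara and Tran, by date of commissioning (later first) (reversed rule for this group): Abara (17 Jun 2002) before Tran (9 Aug 1998).
Vasquez and Sato both have lineal number 675, so the next rule applies.
Vasquez and Sato both have total federal service 23 years, so the next rule applies.
Among Vasquez and Sato, by date of commissioning (earlier first): Vasquez (28 Jun 1994) before Sato (13 Feb 1995).
Chaudhari and Okafor both have lineal number 786, so the next rule applies.
Chaudhari and Okafor both have total federal service 20 years, so the next rule applies.
Among Chaudhari and Okafor, by date of commissioning (later first) (reversed rule for this group): Chaudhari (20 Dec 1998) before Okafor (25 Feb 1996).
Full order: Abara, Tran, Vasquez, Sato, Chaudhari, Okafor.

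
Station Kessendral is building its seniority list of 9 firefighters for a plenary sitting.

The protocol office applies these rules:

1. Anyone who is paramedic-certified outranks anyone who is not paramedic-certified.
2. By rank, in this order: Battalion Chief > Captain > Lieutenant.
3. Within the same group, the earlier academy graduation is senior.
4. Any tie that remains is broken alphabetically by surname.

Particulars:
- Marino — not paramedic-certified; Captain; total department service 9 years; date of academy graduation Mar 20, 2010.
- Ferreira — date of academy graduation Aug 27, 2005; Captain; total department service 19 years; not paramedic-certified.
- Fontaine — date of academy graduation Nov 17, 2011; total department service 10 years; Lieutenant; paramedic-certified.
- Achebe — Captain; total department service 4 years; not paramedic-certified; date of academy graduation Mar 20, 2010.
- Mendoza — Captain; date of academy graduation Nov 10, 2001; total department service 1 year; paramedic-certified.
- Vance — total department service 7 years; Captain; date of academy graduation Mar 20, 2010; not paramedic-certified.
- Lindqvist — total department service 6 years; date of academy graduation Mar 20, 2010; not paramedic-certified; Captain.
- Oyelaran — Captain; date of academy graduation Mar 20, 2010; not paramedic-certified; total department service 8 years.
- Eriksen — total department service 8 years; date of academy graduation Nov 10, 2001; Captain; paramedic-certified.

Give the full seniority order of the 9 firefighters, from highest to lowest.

Eriksen, Mendoza, Fontaine, Ferreira, Achebe, Lindqvist, Marino, Oyelaran, Vance

By the first rule: Eriksen, Mendoza and Fontaine (each paramedic-certified); then Ferreira, Achebe, Lindqvist, Marino, Oyelaran and Vance (each not paramedic-certified).
Among Eriksen, Mendoza and Fontaine, by rank: Eriksen and Mendoza (Captain) before Fontaine (Lieutenant).
Eriksen and Mendoza both have date of academy graduation Nov 10, 2001, so the next rule applies.
Among Eriksen and Mendoza, alphabetically by surname: Eriksen before Mendoza.
Ferreira, Achebe, Lindqvist, Marino, Oyelaran and Vance are each Captain, so the next rule applies.
Among Ferreira, Achebe, Lindqvist, Marino, Oyelaran and Vance, by date of academy graduation (earlier first): Ferreira (Aug 27, 2005) before Achebe, Lindqvist, Marino, Oyelaran and Vance (Mar 20, 2010).
Among Achebe, Lindqvist, Marino, Oyelaran and Vance, alphabetically by surname: Achebe before Lindqvist before Marino before Oyelaran before Vance.
Full order: Eriksen, Mendoza, Fontaine, Ferreira, Achebe, Lindqvist, Marino, Oyelaran, Vance.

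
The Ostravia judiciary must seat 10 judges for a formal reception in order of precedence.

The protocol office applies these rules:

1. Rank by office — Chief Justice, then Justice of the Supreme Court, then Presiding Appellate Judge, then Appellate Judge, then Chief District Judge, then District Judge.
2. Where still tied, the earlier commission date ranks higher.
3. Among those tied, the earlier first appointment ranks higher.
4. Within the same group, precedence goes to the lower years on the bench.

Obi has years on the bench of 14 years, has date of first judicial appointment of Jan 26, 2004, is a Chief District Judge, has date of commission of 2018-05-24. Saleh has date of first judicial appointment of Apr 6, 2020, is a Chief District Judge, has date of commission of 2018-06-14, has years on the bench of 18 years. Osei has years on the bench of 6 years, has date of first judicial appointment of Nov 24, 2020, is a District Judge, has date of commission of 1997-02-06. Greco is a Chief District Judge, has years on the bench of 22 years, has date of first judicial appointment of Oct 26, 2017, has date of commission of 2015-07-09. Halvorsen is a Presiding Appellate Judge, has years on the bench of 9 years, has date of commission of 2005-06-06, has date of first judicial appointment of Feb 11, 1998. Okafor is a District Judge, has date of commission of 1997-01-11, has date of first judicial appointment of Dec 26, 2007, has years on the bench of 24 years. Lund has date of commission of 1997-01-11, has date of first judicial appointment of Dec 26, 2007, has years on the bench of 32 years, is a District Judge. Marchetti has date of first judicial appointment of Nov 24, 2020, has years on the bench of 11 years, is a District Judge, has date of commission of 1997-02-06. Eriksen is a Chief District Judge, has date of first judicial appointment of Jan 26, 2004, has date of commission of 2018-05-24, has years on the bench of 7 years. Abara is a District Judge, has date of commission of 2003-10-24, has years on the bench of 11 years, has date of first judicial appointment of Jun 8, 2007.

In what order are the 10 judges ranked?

Halvorsen, Greco, Eriksen, Obi, Saleh, Okafor, Lund, Osei, Marchetti, Abara

By office: Halvorsen (Presiding Appellate Judge); then Greco, Eriksen, Obi and Saleh (Chief District Judge); then Okafor, Lund, Osei, Marchetti and Abara (District Judge).
Among Greco, Eriksen, Obi and Saleh, by date of commission (earlier first): Greco (2015-07-09) before Eriksen and Obi (2018-05-24) before Saleh (2018-06-14).
Eriksen and Obi both have date of first judicial appointment Jan 26, 2004, so the next rule applies.
Among Eriksen and Obi, by years on the bench (lower first): Eriksen (7 years) before Obi (14 years).
Among Okafor, Lund, Osei, Marchetti and Abara, by date of commission (earlier first): Okafor and Lund (1997-01-11) before Osei and Marchetti (1997-02-06) before Abara (2003-10-24).
Okafor and Lund both have date of first judicial appointment Dec 26, 2007, so the next rule applies.
Among Okafor and Lund, by years on the bench (lower first): Okafor (24 years) before Lund (32 years).
Osei and Marchetti both have date of first judicial appointment Nov 24, 2020, so the next rule applies.
Among Osei and Marchetti, by years on the bench (lower first): Osei (6 years) before Marchetti (11 years).
Full order: Halvorsen, Greco, Eriksen, Obi, Saleh, Okafor, Lund, Osei, Marchetti, Abara.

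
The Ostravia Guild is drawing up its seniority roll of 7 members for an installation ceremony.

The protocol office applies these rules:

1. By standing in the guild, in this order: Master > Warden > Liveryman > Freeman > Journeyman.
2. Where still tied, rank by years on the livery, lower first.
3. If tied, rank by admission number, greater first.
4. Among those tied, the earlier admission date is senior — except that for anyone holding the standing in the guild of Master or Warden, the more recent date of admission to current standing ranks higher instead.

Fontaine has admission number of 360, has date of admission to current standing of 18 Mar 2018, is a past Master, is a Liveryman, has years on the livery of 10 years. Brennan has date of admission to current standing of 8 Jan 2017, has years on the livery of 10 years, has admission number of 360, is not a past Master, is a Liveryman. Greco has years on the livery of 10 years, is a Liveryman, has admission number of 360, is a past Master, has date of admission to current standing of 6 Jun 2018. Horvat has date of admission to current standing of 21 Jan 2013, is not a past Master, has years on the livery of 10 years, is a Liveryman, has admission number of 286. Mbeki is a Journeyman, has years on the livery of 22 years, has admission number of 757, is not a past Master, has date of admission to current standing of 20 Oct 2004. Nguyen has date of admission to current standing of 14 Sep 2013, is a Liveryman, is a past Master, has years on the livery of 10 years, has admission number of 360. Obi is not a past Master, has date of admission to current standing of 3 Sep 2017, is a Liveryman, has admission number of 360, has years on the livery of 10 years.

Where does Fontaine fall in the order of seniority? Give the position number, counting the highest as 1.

4

By standing in the guild: Nguyen, Brennan, Obi, Fontaine, Greco and Horvat (Liveryman); then Mbeki (Journeyman).
Nguyen, Brennan, Obi, Fontaine, Greco and Horvat all have years on the livery 10 years, so the next rule applies.
Among Nguyen, Brennan, Obi, Fontaine, Greco and Horvat, by admission number (higher first): Nguyen, Brennan, Obi, Fontaine and Greco (360) before Horvat (286).
Among Nguyen, Brennan, Obi, Fontaine and Greco, by date of admission to current standing (earlier first): Nguyen (14 Sep 2013) before Brennan (8 Jan 2017) before Obi (3 Sep 2017) before Fontaine (18 Mar 2018) before Greco (6 Jun 2018).
Order: Nguyen, Brennan, Obi, Fontaine, Greco, Horvat, Mbeki. So position 4.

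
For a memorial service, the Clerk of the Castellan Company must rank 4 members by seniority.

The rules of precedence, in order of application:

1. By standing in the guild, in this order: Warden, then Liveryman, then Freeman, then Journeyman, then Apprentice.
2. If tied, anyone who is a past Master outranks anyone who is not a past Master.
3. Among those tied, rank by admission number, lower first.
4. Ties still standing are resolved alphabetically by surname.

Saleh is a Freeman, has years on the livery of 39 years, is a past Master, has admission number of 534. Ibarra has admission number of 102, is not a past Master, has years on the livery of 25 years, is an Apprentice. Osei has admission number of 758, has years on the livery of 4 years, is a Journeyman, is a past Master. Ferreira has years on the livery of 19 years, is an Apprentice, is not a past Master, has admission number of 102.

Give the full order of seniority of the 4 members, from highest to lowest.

By standing in the guild: Saleh (Freeman); then Osei (Journeyman); then Ferreira and Ibarra (Apprentice).
Ferreira and Ibarra are each not a past Master, so the next rule applies.
Ferreira and Ibarra both have admission number 102, so the next rule applies.
Among Ferreira and Ibarra, alphabetically by surname: Ferreira before Ibarra.
Full order: Saleh, Osei, Ferreira, Ibarra.

Saleh, Osei, Ferreira, Ibarra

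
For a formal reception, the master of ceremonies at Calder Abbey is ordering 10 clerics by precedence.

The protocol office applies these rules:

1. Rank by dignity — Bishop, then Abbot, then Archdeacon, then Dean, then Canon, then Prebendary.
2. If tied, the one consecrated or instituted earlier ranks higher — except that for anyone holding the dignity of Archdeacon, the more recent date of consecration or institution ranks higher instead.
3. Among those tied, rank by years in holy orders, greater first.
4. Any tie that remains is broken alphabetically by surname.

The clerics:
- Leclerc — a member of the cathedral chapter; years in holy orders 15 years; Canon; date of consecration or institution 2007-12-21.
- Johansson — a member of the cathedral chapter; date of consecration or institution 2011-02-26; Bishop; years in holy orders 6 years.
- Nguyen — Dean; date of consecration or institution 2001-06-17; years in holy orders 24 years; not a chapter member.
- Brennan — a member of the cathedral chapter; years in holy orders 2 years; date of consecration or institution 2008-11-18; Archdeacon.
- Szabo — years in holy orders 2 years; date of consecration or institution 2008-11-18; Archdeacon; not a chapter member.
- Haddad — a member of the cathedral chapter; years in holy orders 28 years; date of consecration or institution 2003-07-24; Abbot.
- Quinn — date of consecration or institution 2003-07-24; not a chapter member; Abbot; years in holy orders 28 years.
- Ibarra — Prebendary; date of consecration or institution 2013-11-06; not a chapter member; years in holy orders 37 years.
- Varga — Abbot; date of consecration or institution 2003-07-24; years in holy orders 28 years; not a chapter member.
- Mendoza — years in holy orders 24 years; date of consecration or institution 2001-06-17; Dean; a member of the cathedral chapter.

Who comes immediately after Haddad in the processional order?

Quinn

By dignity: Johansson (Bishop); then Haddad, Quinn and Varga (Abbot); then Brennan and Szabo (Archdeacon); then Mendoza and Nguyen (Dean); then Leclerc (Canon); then Ibarra (Prebendary).
Haddad, Quinn and Varga all have date of consecration or institution 2003-07-24, so the next rule applies.
Haddad, Quinn and Varga all have years in holy orders 28 years, so the next rule applies.
Among Haddad, Quinn and Varga, alphabetically by surname: Haddad before Quinn before Varga.
Brennan and Szabo both have date of consecration or institution 2008-11-18, so the next rule applies.
Brennan and Szabo both have years in holy orders 2 years, so the next rule applies.
Among Brennan and Szabo, alphabetically by surname: Brennan before Szabo.
Mendoza and Nguyen both have date of consecration or institution 2001-06-17, so the next rule applies.
Mendoza and Nguyen both have years in holy orders 24 years, so the next rule applies.
Among Mendoza and Nguyen, alphabetically by surname: Mendoza before Nguyen.
Order: Johansson, Haddad, Quinn, Varga, Brennan, Szabo, Mendoza, Nguyen, Leclerc, Ibarra.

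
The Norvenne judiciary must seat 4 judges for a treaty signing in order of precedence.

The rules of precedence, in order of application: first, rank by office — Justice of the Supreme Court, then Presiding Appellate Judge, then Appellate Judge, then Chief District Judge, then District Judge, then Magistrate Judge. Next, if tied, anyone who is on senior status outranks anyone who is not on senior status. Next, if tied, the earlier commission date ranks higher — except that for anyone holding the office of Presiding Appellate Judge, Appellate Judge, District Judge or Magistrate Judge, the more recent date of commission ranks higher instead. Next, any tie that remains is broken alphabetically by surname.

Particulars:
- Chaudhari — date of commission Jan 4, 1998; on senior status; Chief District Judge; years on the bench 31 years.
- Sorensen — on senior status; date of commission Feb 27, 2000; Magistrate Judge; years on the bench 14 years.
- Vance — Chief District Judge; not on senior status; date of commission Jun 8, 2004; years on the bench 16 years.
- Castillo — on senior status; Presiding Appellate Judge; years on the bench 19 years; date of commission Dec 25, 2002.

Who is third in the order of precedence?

Vance

By office: Castillo (Presiding Appellate Judge); then Chaudhari and Vance (Chief District Judge); then Sorensen (Magistrate Judge).
Among Chaudhari and Vance, on senior status before not on senior status: Chaudhari (on senior status) before Vance (not on senior status).
Order: Castillo, Chaudhari, Vance, Sorensen.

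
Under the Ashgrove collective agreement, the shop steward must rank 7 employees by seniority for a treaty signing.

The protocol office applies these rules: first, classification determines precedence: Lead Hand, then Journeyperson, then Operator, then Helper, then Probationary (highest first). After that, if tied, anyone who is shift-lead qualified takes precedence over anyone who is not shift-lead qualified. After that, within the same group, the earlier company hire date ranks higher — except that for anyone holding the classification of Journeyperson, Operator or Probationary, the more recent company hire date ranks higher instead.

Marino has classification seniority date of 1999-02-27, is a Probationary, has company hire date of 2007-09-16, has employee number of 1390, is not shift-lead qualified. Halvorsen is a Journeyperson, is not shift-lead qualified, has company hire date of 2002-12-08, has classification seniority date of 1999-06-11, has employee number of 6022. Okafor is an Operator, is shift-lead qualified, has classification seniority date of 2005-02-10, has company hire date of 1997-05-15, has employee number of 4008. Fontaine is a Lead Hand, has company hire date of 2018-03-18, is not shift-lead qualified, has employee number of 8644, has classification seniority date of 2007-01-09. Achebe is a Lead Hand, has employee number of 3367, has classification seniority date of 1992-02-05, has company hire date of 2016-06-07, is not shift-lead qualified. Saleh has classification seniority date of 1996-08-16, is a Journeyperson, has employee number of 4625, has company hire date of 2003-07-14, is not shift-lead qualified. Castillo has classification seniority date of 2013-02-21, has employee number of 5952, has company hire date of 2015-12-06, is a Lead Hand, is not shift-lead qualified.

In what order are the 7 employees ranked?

Castillo, Achebe, Fontaine, Saleh, Halvorsen, Okafor, Marino

By classification: Castillo, Achebe and Fontaine (Lead Hand); then Saleh and Halvorsen (Journeyperson); then Okafor (Operator); then Marino (Probationary).
Castillo, Achebe and Fontaine are each not shift-lead qualified, so the next rule applies.
Among Castillo, Achebe and Fontaine, by company hire date (earlier first): Castillo (2015-12-06) before Achebe (2016-06-07) before Fontaine (2018-03-18).
Saleh and Halvorsen are each not shift-lead qualified, so the next rule applies.
Among Saleh and Halvorsen, by company hire date (later first) (reversed rule for this group): Saleh (2003-07-14) before Halvorsen (2002-12-08).
Full order: Castillo, Achebe, Fontaine, Saleh, Halvorsen, Okafor, Marino.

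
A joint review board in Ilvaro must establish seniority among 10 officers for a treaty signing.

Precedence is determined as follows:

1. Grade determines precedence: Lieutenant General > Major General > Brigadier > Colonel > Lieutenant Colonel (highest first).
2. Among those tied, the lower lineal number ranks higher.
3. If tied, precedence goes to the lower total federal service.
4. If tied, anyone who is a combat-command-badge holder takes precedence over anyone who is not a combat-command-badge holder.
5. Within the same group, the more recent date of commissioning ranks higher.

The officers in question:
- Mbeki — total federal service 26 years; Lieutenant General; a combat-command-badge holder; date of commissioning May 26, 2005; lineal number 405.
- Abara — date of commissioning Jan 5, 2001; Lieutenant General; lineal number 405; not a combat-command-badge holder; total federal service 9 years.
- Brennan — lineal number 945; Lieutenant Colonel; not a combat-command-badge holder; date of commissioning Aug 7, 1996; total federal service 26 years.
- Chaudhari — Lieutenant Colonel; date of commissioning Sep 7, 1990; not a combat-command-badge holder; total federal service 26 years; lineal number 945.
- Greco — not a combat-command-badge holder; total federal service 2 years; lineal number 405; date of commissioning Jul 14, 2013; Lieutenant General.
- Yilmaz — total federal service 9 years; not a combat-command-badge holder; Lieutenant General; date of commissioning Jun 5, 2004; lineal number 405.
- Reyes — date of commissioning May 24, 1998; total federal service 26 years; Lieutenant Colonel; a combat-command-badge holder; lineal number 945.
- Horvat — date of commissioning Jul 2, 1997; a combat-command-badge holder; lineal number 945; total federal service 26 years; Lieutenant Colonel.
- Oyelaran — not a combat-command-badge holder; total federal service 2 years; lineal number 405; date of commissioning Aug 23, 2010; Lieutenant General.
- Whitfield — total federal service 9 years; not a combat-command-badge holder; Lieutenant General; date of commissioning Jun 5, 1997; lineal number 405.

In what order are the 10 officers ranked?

Greco, Oyelaran, Yilmaz, Abara, Whitfield, Mbeki, Reyes, Horvat, Brennan, Chaudhari

By grade: Greco, Oyelaran, Yilmaz, Abara, Whitfield and Mbeki (Lieutenant General); then Reyes, Horvat, Brennan and Chaudhari (Lieutenant Colonel).
Greco, Oyelaran, Yilmaz, Abara, Whitfield and Mbeki all have lineal number 405, so the next rule applies.
Among Greco, Oyelaran, Yilmaz, Abara, Whitfield and Mbeki, by total federal service (lower first): Greco and Oyelaran (2 years) before Yilmaz, Abara and Whitfield (9 years) before Mbeki (26 years).
Greco and Oyelaran are each not a combat-command-badge holder, so the next rule applies.
Among Greco and Oyelaran, by date of commissioning (later first): Greco (Jul 14, 2013) before Oyelaran (Aug 23, 2010).
Yilmaz, Abara and Whitfield are each not a combat-command-badge holder, so the next rule applies.
Among Yilmaz, Abara and Whitfield, by date of commissioning (later first): Yilmaz (Jun 5, 2004) before Abara (Jan 5, 2001) before Whitfield (Jun 5, 1997).
Reyes, Horvat, Brennan and Chaudhari all have lineal number 945, so the next rule applies.
Reyes, Horvat, Brennan and Chaudhari all have total federal service 26 years, so the next rule applies.
Among Reyes, Horvat, Brennan and Chaudhari, a combat-command-badge holder before not a combat-command-badge holder: Reyes and Horvat (a combat-command-badge holder) before Brennan and Chaudhari (not a combat-command-badge holder).
Among Reyes and Horvat, by date of commissioning (later first): Reyes (May 24, 1998) before Horvat (Jul 2, 1997).
Among Brennan and Chaudhari, by date of commissioning (later first): Brennan (Aug 7, 1996) before Chaudhari (Sep 7, 1990).
Full order: Greco, Oyelaran, Yilmaz, Abara, Whitfield, Mbeki, Reyes, Horvat, Brennan, Chaudhari.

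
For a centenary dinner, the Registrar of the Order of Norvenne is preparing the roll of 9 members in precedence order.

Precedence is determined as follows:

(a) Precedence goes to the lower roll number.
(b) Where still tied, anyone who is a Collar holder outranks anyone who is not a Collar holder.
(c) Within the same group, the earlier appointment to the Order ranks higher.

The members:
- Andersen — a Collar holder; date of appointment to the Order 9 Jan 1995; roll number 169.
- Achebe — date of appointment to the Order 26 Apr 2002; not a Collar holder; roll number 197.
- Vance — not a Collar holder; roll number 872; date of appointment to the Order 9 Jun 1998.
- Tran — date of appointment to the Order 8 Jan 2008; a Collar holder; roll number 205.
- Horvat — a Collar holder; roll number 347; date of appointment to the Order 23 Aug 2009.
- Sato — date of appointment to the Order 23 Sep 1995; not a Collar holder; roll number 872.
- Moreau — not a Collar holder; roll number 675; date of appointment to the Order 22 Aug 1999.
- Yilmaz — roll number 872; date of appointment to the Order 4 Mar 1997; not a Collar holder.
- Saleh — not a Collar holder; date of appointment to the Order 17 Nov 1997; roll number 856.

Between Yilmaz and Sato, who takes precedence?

By roll number (lower first): Andersen (169); then Achebe (197); then Tran (205); then Horvat (347); then Moreau (675); then Saleh (856); then Sato, Yilmaz and Vance (each 872).
Sato, Yilmaz and Vance are each not a Collar holder, so the next rule applies.
Among Sato, Yilmaz and Vance, by date of appointment to the Order (earlier first): Sato (23 Sep 1995) before Yilmaz (4 Mar 1997) before Vance (9 Jun 1998).
So Sato takes precedence.

Sato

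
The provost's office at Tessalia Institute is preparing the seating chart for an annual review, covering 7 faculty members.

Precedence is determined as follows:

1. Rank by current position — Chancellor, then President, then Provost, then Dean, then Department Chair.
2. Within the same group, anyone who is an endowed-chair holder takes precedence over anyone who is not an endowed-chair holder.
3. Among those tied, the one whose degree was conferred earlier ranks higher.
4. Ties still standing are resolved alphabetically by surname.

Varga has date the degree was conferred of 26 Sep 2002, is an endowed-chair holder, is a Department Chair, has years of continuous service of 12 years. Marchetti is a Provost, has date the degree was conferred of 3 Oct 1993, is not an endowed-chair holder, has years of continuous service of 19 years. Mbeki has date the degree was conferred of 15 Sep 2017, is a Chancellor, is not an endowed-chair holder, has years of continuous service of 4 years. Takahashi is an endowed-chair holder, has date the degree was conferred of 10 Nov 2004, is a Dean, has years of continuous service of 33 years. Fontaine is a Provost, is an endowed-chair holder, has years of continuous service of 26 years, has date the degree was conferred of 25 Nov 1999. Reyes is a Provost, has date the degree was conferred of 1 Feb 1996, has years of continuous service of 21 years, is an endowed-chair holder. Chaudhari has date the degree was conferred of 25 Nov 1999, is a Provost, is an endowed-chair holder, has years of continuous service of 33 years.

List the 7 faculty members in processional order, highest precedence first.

Mbeki, Reyes, Chaudhari, Fontaine, Marchetti, Takahashi, Varga

By current position: Mbeki (Chancellor); then Reyes, Chaudhari, Fontaine and Marchetti (Provost); then Takahashi (Dean); then Varga (Department Chair).
Among Reyes, Chaudhari, Fontaine and Marchetti, an endowed-chair holder before not an endowed-chair holder: Reyes, Chaudhari and Fontaine (an endowed-chair holder) before Marchetti (not an endowed-chair holder).
Among Reyes, Chaudhari and Fontaine, by date the degree was conferred (earlier first): Reyes (1 Feb 1996) before Chaudhari and Fontaine (25 Nov 1999).
Among Chaudhari and Fontaine, alphabetically by surname: Chaudhari before Fontaine.
Full order: Mbeki, Reyes, Chaudhari, Fontaine, Marchetti, Takahashi, Varga.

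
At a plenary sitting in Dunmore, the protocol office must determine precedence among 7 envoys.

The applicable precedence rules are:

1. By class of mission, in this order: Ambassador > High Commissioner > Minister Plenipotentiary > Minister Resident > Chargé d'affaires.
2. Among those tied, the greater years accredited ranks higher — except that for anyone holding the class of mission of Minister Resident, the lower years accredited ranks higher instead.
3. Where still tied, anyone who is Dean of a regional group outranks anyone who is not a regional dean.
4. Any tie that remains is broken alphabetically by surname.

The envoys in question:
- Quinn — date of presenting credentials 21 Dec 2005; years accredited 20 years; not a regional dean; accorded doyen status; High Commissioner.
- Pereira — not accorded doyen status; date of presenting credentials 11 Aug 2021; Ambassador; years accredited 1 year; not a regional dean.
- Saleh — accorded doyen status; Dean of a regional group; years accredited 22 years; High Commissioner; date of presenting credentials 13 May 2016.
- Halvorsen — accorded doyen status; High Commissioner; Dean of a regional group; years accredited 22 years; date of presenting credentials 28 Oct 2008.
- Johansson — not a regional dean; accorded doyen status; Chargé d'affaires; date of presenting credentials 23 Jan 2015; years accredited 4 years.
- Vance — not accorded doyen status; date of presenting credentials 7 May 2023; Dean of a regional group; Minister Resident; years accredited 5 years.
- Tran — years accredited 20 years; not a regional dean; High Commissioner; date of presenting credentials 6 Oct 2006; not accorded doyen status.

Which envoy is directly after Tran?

By class of mission: Pereira (Ambassador); then Halvorsen, Saleh, Quinn and Tran (High Commissioner); then Vance (Minister Resident); then Johansson (Chargé d'affaires).
Among Halvorsen, Saleh, Quinn and Tran, by years accredited (higher first): Halvorsen and Saleh (22 years) before Quinn and Tran (20 years).
Halvorsen and Saleh are each Dean of a regional group, so the next rule applies.
Among Halvorsen and Saleh, alphabetically by surname: Halvorsen before Saleh.
Quinn and Tran are each not a regional dean, so the next rule applies.
Among Quinn and Tran, alphabetically by surname: Quinn before Tran.
Order: Pereira, Halvorsen, Saleh, Quinn, Tran, Vance, Johansson.

Vance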